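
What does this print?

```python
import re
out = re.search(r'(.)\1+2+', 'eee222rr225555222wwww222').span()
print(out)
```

`\1` is not a pattern — it's the concrete string captured by group 1, re-applied verbatim.
The match spans [0:6] → 'eee222'.

(0, 6)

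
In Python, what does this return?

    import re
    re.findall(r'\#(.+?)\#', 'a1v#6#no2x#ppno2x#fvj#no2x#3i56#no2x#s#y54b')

['6', 'ppno2x', 'no2x', 'no2x']

With a single group, `findall` returns only what that group captured — 4 items.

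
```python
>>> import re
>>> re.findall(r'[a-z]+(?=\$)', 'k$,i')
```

The lookaround is zero-width — it requires the adjacent text to match without consuming it, so the asserted text isn't part of the match.
Scanning left to right: at [0:1] → 'k'.
No capturing groups, so `findall` returns the 1 full match string.

['k']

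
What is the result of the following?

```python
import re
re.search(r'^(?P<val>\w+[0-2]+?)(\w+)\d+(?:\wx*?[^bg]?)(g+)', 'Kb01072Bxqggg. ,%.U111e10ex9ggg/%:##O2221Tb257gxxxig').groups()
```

Pattern: anchored at the start of the string; then one or more of a word character, then one or more of a character in [0-2] (lazy) (captured as 'val'); then one or more of a word character (captured); then one or more of a digit; then a word character, then zero or more of the literal 'x' (lazy), then optionally any character except [bg] (non-capturing group); then one or more of a literal 'g' (captured).
`re.search` scans for the first position where the pattern succeeds.
The match spans [0:13] → 'Kb01072Bxqggg'.
Captured: group 1 = 'Kb010', group 2 = '7', group 3 = 'ggg'.

('Kb010', '7', 'ggg')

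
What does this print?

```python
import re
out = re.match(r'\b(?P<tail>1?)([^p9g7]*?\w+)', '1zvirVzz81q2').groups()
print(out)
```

The pattern matches a word boundary (`\b`, zero-width); then optionally a literal '1' (captured as 'tail'); then zero or more of any character except [p9g7] (lazy), then one or more of a word character (captured).
`re.match` won't scan ahead — the pattern has to work from the very first character.
The match spans [0:12] → '1zvirVzz81q2'.
Captured: group 1 = '1', group 2 = 'zvirVzz81q2'.

('1', 'zvirVzz81q2')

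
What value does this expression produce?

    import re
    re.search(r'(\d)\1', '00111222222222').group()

After group 1 captures some text, `\1` only succeeds where that same text appears again.
The match spans [0:2] → '00'.

'00'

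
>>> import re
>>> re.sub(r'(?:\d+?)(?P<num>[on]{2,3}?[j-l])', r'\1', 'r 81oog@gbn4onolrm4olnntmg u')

'r 81oog@gbnonolrm4olnntmg u'

Pattern: one or more of a digit (lazy) (non-capturing group); then 2 to 3 of one of [on] (lazy), then a character in [j-l] (captured as 'num').
The replacement refers to a captured group, so each match is rewritten using its own captured text.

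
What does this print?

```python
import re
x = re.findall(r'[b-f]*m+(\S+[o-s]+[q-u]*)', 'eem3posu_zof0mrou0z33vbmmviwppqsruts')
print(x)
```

['3posu_zof0mrou0z33vbmmviwppqsruts']

The pattern matches zero or more of a character in [b-f]; then one or more of a literal 'm'; then one or more of a non-whitespace character, then one or more of a character in [o-s], then zero or more of a character in [q-u] (captured).
Walking the string: at [0:36] match 'eem3posu_zof0mrou0z33vbmmviwppqsruts', group 1 = '3posu_zof0mrou0z33vbmmviwppqsruts'.
`findall` collects group 1 from the one match (1 total).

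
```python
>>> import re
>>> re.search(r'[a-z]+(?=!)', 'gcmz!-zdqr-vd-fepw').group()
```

Lookahead/lookbehind check context without consuming it, so the matched span excludes the asserted characters.
The match spans [0:4] → 'gcmz'.

'gcmz'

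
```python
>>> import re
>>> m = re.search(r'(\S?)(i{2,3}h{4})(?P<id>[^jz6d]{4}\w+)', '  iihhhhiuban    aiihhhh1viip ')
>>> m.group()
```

'iihhhhiuban'

The match spans [2:13] → 'iihhhhiuban'.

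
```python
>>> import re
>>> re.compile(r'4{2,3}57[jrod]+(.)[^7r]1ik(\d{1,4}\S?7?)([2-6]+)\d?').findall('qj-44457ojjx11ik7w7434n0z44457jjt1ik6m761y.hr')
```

[('x', '7w7', '434'), ('j', '6m7', '6')]

The pattern matches 2 to 3 of the literal '4', then the literal '57', then one or more of one of [jrod]; then any character (captured); then any character except [7r], then the literal '1ik'; then 1 to 4 of a digit, then optionally a non-whitespace character, then optionally a literal '7' (captured); then one or more of a character in [2-6] (captured); then optionally a digit.
With 3 capturing groups, `findall` returns a 3-tuple per match.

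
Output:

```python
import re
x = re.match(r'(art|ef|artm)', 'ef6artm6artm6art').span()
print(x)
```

(0, 2)

`re.match` won't scan ahead — the pattern has to work from the very first character.
The match spans [0:2] → 'ef'.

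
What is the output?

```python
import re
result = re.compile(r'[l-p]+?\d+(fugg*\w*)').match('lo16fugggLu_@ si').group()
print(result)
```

lo16fugggLu_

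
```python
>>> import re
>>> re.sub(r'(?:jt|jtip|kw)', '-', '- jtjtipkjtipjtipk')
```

'- --ipk-ip-ipk'

Branches in `(...|...)` are attempted left-to-right; the first branch that allows the whole pattern to succeed is taken.
`sub` substitutes '-' at each match site.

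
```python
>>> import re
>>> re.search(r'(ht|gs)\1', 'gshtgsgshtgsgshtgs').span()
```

(4, 8)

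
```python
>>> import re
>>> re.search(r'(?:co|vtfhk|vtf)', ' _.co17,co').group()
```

`search` walks the string left to right and returns the first match it finds.
The match spans [3:5] → 'co'.

'co'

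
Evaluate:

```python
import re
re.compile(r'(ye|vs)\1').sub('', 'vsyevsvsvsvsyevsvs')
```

'vsyeye'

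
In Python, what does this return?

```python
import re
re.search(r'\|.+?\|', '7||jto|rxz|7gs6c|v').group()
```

'||jto|'

The match spans [1:7] → '||jto|'.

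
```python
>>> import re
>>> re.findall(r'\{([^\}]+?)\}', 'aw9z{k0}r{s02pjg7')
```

['k0']

One capturing group, so `findall` returns just the captured substring from the one match — 1 in all.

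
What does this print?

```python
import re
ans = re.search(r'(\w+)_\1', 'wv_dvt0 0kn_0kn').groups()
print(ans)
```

`\1` is not a pattern — it's the concrete string captured by group 1, re-applied verbatim.
`re.search` scans for the first position where the pattern succeeds.
The match spans [8:15] → '0kn_0kn'.
Captured: group 1 = '0kn'.

('0kn',)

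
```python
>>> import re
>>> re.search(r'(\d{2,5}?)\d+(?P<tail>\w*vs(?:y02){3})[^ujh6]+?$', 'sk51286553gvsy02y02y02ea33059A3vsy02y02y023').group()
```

This matches 2 to 5 of a digit (lazy) (captured); then one or more of a digit; then zero or more of a word character, then the literal 'vs', then the literal 'y02' repeated 3 times (captured as 'tail'); then one or more of any character except [ujh6] (lazy); then anchored at the end.
The match spans [2:43] → '51286553gvsy02y02y02ea33059A3vsy02y02y023'.

'51286553gvsy02y02y02ea33059A3vsy02y02y023'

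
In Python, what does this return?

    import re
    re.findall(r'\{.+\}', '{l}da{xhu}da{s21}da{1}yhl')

Walking the string: at [0:22] → '{l}da{xhu}da{s21}da{1}'.
No capturing groups, so `findall` returns the 1 full match string.

['{l}da{xhu}da{s21}da{1}']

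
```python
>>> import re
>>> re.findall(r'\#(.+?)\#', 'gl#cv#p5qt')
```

['cv']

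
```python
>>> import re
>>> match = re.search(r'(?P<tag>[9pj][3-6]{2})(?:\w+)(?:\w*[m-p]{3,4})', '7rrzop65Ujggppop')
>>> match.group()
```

This matches one of [9pj], then exactly 2 of a character in [3-6] (captured as 'tag'); then one or more of a word character (non-capturing group); then zero or more of a word character, then 3 to 4 of a character in [m-p] (non-capturing group).
`re.search` scans for the first position where the pattern succeeds.
The match spans [5:16] → 'p65Ujggppop'.
Captured: group 1 = 'p65'.

'p65Ujggppop'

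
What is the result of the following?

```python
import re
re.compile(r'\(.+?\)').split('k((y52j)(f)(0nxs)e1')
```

With the lazy modifier that quantifier settles for the fewest repetitions that let the rest of the pattern succeed (the atoms after it are unaffected and can still be greedy).
Matches to split on: at [1:8] → '((y52j)'; at [8:11] → '(f)'; at [11:17] → '(0nxs)'.
Each match becomes a cut point; 4 segments remain.

['k', '', '', 'e1']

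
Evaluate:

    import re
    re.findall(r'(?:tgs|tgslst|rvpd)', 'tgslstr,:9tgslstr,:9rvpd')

['tgs', 'tgs', 'rvpd']

Alternation isn't longest-match — the leftmost alternative that fits at this position is chosen.
Walking the string: at [0:3] → 'tgs'; at [10:13] → 'tgs'; at [20:24] → 'rvpd'.
`findall` yields the raw match text (3 of them) because the pattern has no groups.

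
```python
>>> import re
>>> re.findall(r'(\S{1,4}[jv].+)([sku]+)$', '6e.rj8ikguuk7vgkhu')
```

[('6e.rj8ikguuk7vgkh', 'u')]

The pattern matches 1 to 4 of a non-whitespace character, then one of [jv], then one or more of any character (captured); then one or more of one of [sku] (captured); then anchored at the end.
With 2 capturing groups, `findall` returns a 2-tuple per match.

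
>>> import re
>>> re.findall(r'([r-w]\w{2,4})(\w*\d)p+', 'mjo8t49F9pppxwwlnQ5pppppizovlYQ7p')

Multiple groups make `findall` return tuples — one 2-tuple for the one match.

[('t49F9', 'pppxwwlnQ5pppppizovlYQ7')]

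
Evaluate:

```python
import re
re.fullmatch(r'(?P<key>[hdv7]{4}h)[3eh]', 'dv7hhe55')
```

None

Pattern: exactly 4 of one of [hdv7], then a literal 'h' (captured as 'key'); then one of [3eh].
`re.fullmatch` is like wrapping the pattern in `^…$` (in single-line mode).
Here there's no way to consume every character, so the call returns None.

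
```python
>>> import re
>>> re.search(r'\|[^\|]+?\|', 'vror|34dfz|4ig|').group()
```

'|34dfz|'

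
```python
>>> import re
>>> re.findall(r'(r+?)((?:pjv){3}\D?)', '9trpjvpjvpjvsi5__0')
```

The pattern matches one or more of a literal 'r' (lazy) (captured); then the literal 'pjv' repeated 3 times, then optionally a non-digit (captured).
Walking the string: at [2:13] match 'rpjvpjvpjvs', groups = ('r', 'pjvpjvpjvs').
`findall` packs the 2 group values into a tuple for every match.

[('r', 'pjvpjvpjvs')]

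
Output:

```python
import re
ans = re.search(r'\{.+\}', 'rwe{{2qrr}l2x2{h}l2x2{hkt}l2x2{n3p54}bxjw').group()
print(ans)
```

The match spans [3:37] → '{{2qrr}l2x2{h}l2x2{hkt}l2x2{n3p54}'.

{{2qrr}l2x2{h}l2x2{hkt}l2x2{n3p54}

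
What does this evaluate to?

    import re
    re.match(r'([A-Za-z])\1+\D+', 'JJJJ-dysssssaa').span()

(0, 14)

After group 1 captures some text, `\1` only succeeds where that same text appears again.
`match` is anchored at position 0; if the pattern doesn't fit there, it returns None.
The match spans [0:14] → 'JJJJ-dysssssaa'.
Captured: group 1 = 'J'.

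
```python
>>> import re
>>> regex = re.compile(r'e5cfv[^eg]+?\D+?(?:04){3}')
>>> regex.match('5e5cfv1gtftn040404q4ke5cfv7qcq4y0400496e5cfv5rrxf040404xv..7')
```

Pattern: the literal 'e5c', then the literal 'fv'; then one or more of any character except [eg] (lazy), then one or more of a non-digit (lazy), then the literal '04' repeated 3 times.
`match` is anchored at position 0; if the pattern doesn't fit there, it returns None.
Here the pattern fails at index 0, so the call returns None.

None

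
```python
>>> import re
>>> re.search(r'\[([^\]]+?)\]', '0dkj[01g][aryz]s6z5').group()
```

`re.search` tries every starting position until one works.
The match spans [4:9] → '[01g]'.
Captured: group 1 = '01g'.

'[01g]'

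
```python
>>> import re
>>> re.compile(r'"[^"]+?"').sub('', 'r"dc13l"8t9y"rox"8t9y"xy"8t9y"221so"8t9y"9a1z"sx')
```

Matches: at [1:8] → '"dc13l"'; at [12:17] → '"rox"'; at [21:25] → '"xy"'; at [29:36] → '"221so"'; at [40:46] → '"9a1z"'.
Every occurrence is swapped for ''.

'r8t9y8t9y8t9y8t9ysx'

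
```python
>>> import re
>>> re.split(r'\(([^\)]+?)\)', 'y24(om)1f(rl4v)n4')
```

['y24', 'om', '1f', 'rl4v', 'n4']

`re.split` interleaves the captured-group text with the surrounding fragments.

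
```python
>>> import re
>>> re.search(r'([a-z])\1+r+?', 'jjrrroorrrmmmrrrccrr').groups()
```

('j',)

The match spans [0:3] → 'jjr'.
Captured: group 1 = 'j'.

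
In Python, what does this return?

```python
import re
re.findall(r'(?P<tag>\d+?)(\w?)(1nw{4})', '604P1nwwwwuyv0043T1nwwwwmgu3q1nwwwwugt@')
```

This matches one or more of a digit (lazy) (captured as 'tag'); then optionally a word character (captured); then the literal '1n', then exactly 4 of a literal 'w' (captured).
3 groups means each result is a tuple of 3 captured strings — 3 here.

[('604', 'P', '1nwwww'), ('0043', 'T', '1nwwww'), ('3', 'q', '1nwwww')]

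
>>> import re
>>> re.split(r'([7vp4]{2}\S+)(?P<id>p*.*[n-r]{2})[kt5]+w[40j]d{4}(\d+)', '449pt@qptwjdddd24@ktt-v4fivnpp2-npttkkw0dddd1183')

Because the pattern has a capturing group, `split` also inserts each captured text between the pieces.

['', '449pt@qptwjdddd24@ktt-v4fivnpp2-', 'np', '1183', '']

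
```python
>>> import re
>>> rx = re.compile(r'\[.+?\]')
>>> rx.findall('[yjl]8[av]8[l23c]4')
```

Scanning left to right: at [0:5] → '[yjl]'; at [6:10] → '[av]'; at [11:17] → '[l23c]'.
`findall` yields the raw match text (3 of them) because the pattern has no groups.

['[yjl]', '[av]', '[l23c]']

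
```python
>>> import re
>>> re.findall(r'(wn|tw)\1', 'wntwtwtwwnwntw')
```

['tw', 'wn']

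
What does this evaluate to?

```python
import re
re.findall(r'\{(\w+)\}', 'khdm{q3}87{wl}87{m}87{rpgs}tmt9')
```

['q3', 'wl', 'm', 'rpgs']

Matches: at [4:8] match '{q3}', group 1 = 'q3'; at [10:14] match '{wl}', group 1 = 'wl'; at [16:19] match '{m}', group 1 = 'm'; at [21:27] match '{rpgs}', group 1 = 'rpgs'.
One capturing group, so `findall` returns just the captured substring from each match — 4 in all.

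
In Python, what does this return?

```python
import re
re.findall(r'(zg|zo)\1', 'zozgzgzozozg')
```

['zg', 'zo']

`\1` has to match the exact text group 1 already captured.
Walking the string: at [2:6] match 'zgzg', group 1 = 'zg'; at [6:10] match 'zozo', group 1 = 'zo'.
With a single group, `findall` returns only what that group captured — 2 items.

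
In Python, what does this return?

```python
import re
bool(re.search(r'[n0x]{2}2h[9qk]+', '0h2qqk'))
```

False

Here nothing in the string fits, so the call returns None, and `bool(None)` is False.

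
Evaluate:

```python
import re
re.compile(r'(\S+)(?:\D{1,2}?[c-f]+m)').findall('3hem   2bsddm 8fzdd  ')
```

This matches one or more of a non-whitespace character (captured); then 1 to 2 of a non-digit (lazy), then one or more of a character in [c-f], then a literal 'm' (non-capturing group).
Because there's exactly one group, `findall` drops the full match and keeps group 1 from each hit.

['3', '2bs']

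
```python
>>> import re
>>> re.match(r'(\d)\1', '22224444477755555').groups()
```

After group 1 captures some text, `\1` only succeeds where that same text appears again.
`match` is anchored at position 0; if the pattern doesn't fit there, it returns None.
The match spans [0:2] → '22'.
Captured: group 1 = '2'.

('2',)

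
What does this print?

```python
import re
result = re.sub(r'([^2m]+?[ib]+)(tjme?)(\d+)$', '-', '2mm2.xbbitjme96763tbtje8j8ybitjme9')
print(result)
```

2mm2.xbbitjm-

This matches one or more of any character except [2m] (lazy), then one or more of one of [ib] (captured); then the literal 'tjm', then optionally the literal 'e' (captured); then one or more of a digit (captured); then anchored at the end.
Matches: at [12:34] → 'e96763tbtje8j8ybitjme9'.
Each match is replaced by '-'.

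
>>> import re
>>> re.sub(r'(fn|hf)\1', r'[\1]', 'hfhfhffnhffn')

'[hf]hffnhffn'

After group 1 captures some text, `\1` only succeeds where that same text appears again.
Matches: at [0:4] → 'hfhf'.
The replacement refers to a captured group, so each match is rewritten using its own captured text.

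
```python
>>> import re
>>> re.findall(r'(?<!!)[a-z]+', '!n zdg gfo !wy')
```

['zdg', 'gfo', 'y']

The negative lookaround is zero-width — it rules out positions where the adjacent text would match, without consuming anything.
Walking the string: at [3:6] → 'zdg'; at [7:10] → 'gfo'; at [13:14] → 'y'.
With no groups in the pattern, `findall` gives back each whole match — 3 here.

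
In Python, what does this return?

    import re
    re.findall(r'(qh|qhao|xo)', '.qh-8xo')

['qh', 'xo']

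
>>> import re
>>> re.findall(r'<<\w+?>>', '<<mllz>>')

['<<mllz>>']

Walking the string: at [0:8] → '<<mllz>>'.
No capturing groups, so `findall` returns the 1 full match string.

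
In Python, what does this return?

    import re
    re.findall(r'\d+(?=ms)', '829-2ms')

Lookahead/lookbehind check context without consuming it, so the matched span excludes the asserted characters.
Matches: at [4:5] → '2'.
With no groups in the pattern, `findall` gives back each whole match — 1 here.

['2']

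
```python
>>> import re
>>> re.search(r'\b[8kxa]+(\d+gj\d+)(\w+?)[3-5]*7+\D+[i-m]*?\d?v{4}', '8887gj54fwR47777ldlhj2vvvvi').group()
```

'8887gj54fwR47777ldlhj2vvvv'

Pattern: a word boundary (`\b`, zero-width); then one or more of one of [8kxa]; then one or more of a digit, then the literal 'gj', then one or more of a digit (captured); then one or more of a word character (lazy) (captured); then zero or more of a character in [3-5], then one or more of a literal '7', then one or more of a non-digit; then zero or more of a character in [i-m] (lazy), then optionally a digit, then exactly 4 of a literal 'v'.
The match spans [0:26] → '8887gj54fwR47777ldlhj2vvvv'.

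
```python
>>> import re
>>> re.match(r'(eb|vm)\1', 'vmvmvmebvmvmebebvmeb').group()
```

`\1` has to match the exact text group 1 already captured.
With `match`, the pattern is implicitly anchored at the beginning.
The match spans [0:4] → 'vmvm'.
Captured: group 1 = 'vm'.

'vmvm'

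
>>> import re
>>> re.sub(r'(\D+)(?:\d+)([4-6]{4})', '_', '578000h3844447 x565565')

Pattern: one or more of a non-digit (captured); then one or more of a digit (non-capturing group); then exactly 4 of a character in [4-6] (captured).
Matches: at [6:13] → 'h384444'; at [14:22] → ' x565565'.
`sub` substitutes '_' at each match site.

'578000_7_'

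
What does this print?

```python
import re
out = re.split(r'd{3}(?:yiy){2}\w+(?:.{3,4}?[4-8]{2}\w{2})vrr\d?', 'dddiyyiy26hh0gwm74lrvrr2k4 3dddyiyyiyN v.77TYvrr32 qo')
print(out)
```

['dddiyyiy26hh0gwm74lrvrr2k4 3', '2 qo']

The pattern matches exactly 3 of the literal 'd', then the literal 'yiy' repeated 2 times, then one or more of a word character; then 3 to 4 of any character (lazy), then exactly 2 of a character in [4-8], then exactly 2 of a word character (non-capturing group); then the literal 'vrr', then optionally a digit.
`split` removes every match and returns the 2 fragments in between.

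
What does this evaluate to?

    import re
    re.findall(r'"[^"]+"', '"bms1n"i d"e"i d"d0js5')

Scanning left to right: at [0:7] → '"bms1n"'; at [10:13] → '"e"'.
`findall` yields the raw match text (2 of them) because the pattern has no groups.

['"bms1n"', '"e"']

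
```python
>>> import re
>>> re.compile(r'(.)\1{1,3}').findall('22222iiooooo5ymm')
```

`\1` has to match the exact text group 1 already captured.
Matches: at [0:4] match '2222', group 1 = '2'; at [5:7] match 'ii', group 1 = 'i'; at [7:11] match 'oooo', group 1 = 'o'; at [14:16] match 'mm', group 1 = 'm'.
Because there's exactly one group, `findall` drops the full match and keeps group 1 from each hit.

['2', 'i', 'o', 'm']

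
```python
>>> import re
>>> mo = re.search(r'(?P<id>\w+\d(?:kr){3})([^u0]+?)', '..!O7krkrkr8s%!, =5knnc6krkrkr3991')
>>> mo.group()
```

'O7krkrkr8'

The match spans [3:12] → 'O7krkrkr8'.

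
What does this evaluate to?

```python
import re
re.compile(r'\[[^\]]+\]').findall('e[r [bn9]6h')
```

No capturing groups, so `findall` returns the 1 full match string.

['[r [bn9]']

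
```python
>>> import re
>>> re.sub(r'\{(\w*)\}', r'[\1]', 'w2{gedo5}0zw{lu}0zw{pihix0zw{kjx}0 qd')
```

'w2[gedo5]0zw[lu]0zw{pihix0zw[kjx]0 qd'

Matches: at [2:9] → '{gedo5}'; at [12:16] → '{lu}'; at [28:33] → '{kjx}'.
Each match is replaced using the text its own group 1 captured.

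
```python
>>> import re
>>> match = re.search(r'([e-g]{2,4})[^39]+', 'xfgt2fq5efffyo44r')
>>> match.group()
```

This matches 2 to 4 of a character in [e-g] (captured); then one or more of any character except [39].
Unlike `match`, `search` isn't anchored — it looks for the pattern anywhere in the string.
The match spans [1:17] → 'fgt2fq5efffyo44r'.
Captured: group 1 = 'fg'.

'fgt2fq5efffyo44r'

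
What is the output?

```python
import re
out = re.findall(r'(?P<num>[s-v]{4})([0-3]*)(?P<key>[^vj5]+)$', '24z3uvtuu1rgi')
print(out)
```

[('uvtu', '', 'u1rgi')]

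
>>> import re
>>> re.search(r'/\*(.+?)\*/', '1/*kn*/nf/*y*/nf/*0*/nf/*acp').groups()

('kn',)

The `?` after the quantifier makes it lazy — it takes as little as possible before letting the rest of the pattern try.
`re.search` tries every starting position until one works.
The match spans [1:7] → '/*kn*/'.
Captured: group 1 = 'kn'.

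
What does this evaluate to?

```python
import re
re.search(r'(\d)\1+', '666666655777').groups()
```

After group 1 captures some text, `\1` only succeeds where that same text appears again.
Unlike `match`, `search` isn't anchored — it looks for the pattern anywhere in the string.
The match spans [0:7] → '6666666'.
Captured: group 1 = '6'.

('6',)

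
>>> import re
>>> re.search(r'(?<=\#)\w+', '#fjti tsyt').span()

(1, 5)

The lookaround is zero-width — it requires the adjacent text to match without consuming it, so the asserted text isn't part of the match.
`re.search` tries every starting position until one works.
The match spans [1:5] → 'fjti'.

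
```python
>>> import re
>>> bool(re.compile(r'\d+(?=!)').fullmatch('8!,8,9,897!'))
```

False

The positive lookaround only admits positions where the adjacent text matches; those characters stay outside the span.
`re.fullmatch` is like wrapping the pattern in `^…$` (in single-line mode).
Here the pattern can't cover the whole string, so the call returns None, and `bool(None)` is False.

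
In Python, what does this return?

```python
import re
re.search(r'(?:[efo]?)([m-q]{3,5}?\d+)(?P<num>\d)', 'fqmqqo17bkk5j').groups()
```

('qmqqo1', '7')

Pattern: optionally one of [efo] (non-capturing group); then 3 to 5 of a character in [m-q] (lazy), then one or more of a digit (captured); then a digit (captured as 'num').
Unlike `match`, `search` isn't anchored — it looks for the pattern anywhere in the string.
The match spans [0:8] → 'fqmqqo17'.
Captured: group 1 = 'qmqqo1', group 2 = '7'.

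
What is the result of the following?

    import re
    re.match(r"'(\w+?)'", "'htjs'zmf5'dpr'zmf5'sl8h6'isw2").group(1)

'htjs'

The match spans [0:6] → "'htjs'".
Captured: group 1 = 'htjs'.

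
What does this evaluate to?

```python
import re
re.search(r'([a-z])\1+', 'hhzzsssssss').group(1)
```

'h'

The match spans [0:2] → 'hh'.
Captured: group 1 = 'h'.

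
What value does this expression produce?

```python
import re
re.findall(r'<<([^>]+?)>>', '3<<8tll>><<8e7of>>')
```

Scanning left to right: at [1:9] match '<<8tll>>', group 1 = '8tll'; at [9:18] match '<<8e7of>>', group 1 = '8e7of'.
One capturing group, so `findall` returns just the captured substring from each match — 2 in all.

['8tll', '8e7of']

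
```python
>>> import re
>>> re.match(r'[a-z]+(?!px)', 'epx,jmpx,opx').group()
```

Because the assertion is negative and zero-width, positions next to the forbidden text are skipped.
`match` is anchored at position 0; if the pattern doesn't fit there, it returns None.
The match spans [0:3] → 'epx'.

'epx'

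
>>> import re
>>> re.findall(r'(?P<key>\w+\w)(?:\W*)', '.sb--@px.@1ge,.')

['sb', 'px', '1ge']

Pattern: one or more of a word character, then a word character (captured as 'key'); then zero or more of a non-word character (non-capturing group).
Scanning left to right: at [1:6] match 'sb--@', group 1 = 'sb'; at [6:10] match 'px.@', group 1 = 'px'; at [10:15] match '1ge,.', group 1 = '1ge'.
With a single group, `findall` returns only what that group captured — 3 items.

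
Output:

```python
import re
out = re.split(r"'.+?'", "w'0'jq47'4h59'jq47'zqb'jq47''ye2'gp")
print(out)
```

Matches to split on: at [1:4] → "'0'"; at [8:14] → "'4h59'"; at [18:23] → "'zqb'"; at [27:33] → "''ye2'".
Splitting on the pattern gives 5 pieces.

['w', 'jq47', 'jq47', 'jq47', 'gp']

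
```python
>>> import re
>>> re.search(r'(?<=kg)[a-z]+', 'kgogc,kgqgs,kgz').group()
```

'ogc'

The positive lookaround only admits positions where the adjacent text matches; those characters stay outside the span.
The match spans [2:5] → 'ogc'.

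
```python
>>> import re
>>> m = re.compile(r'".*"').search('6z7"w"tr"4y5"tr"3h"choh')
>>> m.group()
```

'"w"tr"4y5"tr"3h"'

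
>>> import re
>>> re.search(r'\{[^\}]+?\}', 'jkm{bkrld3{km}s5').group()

The match spans [3:14] → '{bkrld3{km}'.

'{bkrld3{km}'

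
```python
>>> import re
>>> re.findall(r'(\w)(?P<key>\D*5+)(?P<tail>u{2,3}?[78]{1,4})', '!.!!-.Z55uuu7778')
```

With 3 capturing groups, `findall` returns a 3-tuple per match.

[('Z', '55', 'uuu7778')]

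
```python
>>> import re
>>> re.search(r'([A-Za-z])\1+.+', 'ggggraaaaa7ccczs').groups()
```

The match spans [0:16] → 'ggggraaaaa7ccczs'.
Captured: group 1 = 'g'.

('g',)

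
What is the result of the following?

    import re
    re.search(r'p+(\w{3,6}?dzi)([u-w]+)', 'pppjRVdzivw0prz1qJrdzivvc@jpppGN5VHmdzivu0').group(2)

'vw'

This matches one or more of a literal 'p'; then 3 to 6 of a word character (lazy), then the literal 'dzi' (captured); then one or more of a character in [u-w] (captured).
`re.search` tries every starting position until one works.
The match spans [0:11] → 'pppjRVdzivw'.
Captured: group 1 = 'jRVdzi', group 2 = 'vw'.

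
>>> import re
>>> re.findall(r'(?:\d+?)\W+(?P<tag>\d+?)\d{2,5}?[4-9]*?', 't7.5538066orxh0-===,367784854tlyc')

['5', '3']

Pattern: one or more of a digit (lazy) (non-capturing group); then one or more of a non-word character; then one or more of a digit (lazy) (captured as 'tag'); then 2 to 5 of a digit (lazy), then zero or more of a character in [4-9] (lazy).
Because the quantifier is non-greedy, it stops expanding at the earliest point where the rest of the pattern can succeed.
Matches: at [1:6] match '7.553', group 1 = '5'; at [14:23] match '0-===,367', group 1 = '3'.
`findall` collects group 1 from each match (2 total).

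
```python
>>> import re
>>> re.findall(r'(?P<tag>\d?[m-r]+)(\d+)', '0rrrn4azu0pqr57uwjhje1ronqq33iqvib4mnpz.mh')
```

[('0rrrn', '4'), ('0pqr', '57'), ('1ronqq', '33')]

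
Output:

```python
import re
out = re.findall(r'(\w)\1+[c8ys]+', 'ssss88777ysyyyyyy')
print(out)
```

['s', '7']

After group 1 captures some text, `\1` only succeeds where that same text appears again.
Scanning left to right: at [0:6] match 'ssss88', group 1 = 's'; at [6:17] match '777ysyyyyyy', group 1 = '7'.
`findall` collects group 1 from each match (2 total).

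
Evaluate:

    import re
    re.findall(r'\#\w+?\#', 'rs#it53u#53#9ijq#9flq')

With no groups in the pattern, `findall` gives back each whole match — 2 here.

['#it53u#', '#9ijq#']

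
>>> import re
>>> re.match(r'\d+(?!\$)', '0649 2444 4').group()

'0649'

`(?!…)`/`(?<!…)` only lets a position through if the neighbouring text does NOT match; no characters are consumed.
`re.match` only tries the pattern at the start of the string.
The match spans [0:4] → '0649'.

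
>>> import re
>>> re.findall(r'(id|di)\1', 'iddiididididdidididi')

['id', 'id', 'di', 'di']

A backreference is literal: `\1` must see the identical characters the first group matched.
With a single group, `findall` returns only what that group captured — 4 items.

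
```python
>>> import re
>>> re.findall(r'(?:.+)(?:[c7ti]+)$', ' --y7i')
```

[' --y7i']

Pattern: one or more of any character (non-capturing group); then one or more of one of [c7ti] (non-capturing group); then anchored at the end.
`findall` yields the raw match text (1 of them) because the pattern has no groups.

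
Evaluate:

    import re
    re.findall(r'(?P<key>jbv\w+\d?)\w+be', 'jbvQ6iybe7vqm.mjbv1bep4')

['jbvQ6i']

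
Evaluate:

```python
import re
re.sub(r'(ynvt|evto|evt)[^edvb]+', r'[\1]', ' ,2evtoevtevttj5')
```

Matches: at [3:7] → 'evto'; at [10:16] → 'evttj5'.
Each match is replaced using the text its own group 1 captured.

' ,2[evt]evt[evt]'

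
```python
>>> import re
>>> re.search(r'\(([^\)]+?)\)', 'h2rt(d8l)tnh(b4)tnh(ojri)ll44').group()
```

'(d8l)'

`re.search` tries every starting position until one works.
The match spans [4:9] → '(d8l)'.
Captured: group 1 = 'd8l'.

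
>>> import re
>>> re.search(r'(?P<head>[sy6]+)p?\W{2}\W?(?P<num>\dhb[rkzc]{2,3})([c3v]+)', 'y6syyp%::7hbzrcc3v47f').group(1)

This matches one or more of one of [sy6] (captured as 'head'); then optionally a literal 'p', then exactly 2 of a non-word character, then optionally a non-word character; then a digit, then the literal 'hb', then 2 to 3 of one of [rkzc] (captured as 'num'); then one or more of one of [c3v] (captured).
Unlike `match`, `search` isn't anchored — it looks for the pattern anywhere in the string.
The match spans [0:18] → 'y6syyp%::7hbzrcc3v'.
Captured: group 1 = 'y6syy', group 2 = '7hbzrc', group 3 = 'c3v'.

'y6syy'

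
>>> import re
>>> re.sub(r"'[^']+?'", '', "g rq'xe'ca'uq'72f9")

`sub` substitutes '' at each match site.

'g rqca72f9'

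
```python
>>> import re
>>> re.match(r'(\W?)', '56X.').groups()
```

('',)

This matches optionally a non-word character (captured).
`re.match` only tries the pattern at the start of the string.
The match spans [0:0] → ''.
Captured: group 1 = ''.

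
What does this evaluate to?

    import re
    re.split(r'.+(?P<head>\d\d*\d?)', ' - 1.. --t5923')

Pattern: one or more of any character; then a digit, then zero or more of a digit, then optionally a digit (captured as 'head').
Matches to split on: at [0:14] → ' - 1.. --t5923'.
`re.split` interleaves the captured-group text with the surrounding fragments.

['', '3', '']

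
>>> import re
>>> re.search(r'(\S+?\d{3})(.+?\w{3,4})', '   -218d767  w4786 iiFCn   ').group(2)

'd767'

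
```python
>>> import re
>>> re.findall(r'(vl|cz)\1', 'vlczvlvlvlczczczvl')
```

['vl', 'cz']

After group 1 captures some text, `\1` only succeeds where that same text appears again.
Matches: at [4:8] match 'vlvl', group 1 = 'vl'; at [10:14] match 'czcz', group 1 = 'cz'.
With a single group, `findall` returns only what that group captured — 2 items.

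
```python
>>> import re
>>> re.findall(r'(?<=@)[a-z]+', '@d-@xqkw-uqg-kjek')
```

['d', 'xqkw']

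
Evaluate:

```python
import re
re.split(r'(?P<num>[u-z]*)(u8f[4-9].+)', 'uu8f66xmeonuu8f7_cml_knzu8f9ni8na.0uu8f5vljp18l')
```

Pattern: zero or more of a character in [u-z] (captured as 'num'); then the literal 'u8f', then a character in [4-9], then one or more of any character (captured).
Matches to split on: at [0:47] → 'uu8f66xmeonuu8f7_cml_knzu8f9ni8na.0uu8f5vljp18l'.
`re.split` interleaves the captured-group text with the surrounding fragments.

['', 'u', 'u8f66xmeonuu8f7_cml_knzu8f9ni8na.0uu8f5vljp18l', '']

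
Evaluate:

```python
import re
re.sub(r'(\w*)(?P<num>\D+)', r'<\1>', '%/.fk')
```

'<>'

This matches zero or more of a word character (captured); then one or more of a non-digit (captured as 'num').
Matches: at [0:5] → '%/.fk'.
The replacement refers to a captured group, so each match is rewritten using its own captured text.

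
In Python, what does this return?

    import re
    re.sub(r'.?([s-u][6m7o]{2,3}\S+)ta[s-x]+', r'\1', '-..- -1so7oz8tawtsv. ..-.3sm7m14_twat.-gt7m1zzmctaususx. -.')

'-..- -so7oz8. ..-.sm7m14_twat.-gt7m1zzmc. -.'

Pattern: optionally any character; then a character in [s-u], then 2 to 3 of one of [6m7o], then one or more of a non-whitespace character (captured); then the literal 'ta', then one or more of a character in [s-x].
Matches: at [6:19] → '1so7oz8tawtsv'; at [25:55] → '3sm7m14_twat.-gt7m1zzmctaususx'.
`\1` in the replacement pulls in group 1's text for each match.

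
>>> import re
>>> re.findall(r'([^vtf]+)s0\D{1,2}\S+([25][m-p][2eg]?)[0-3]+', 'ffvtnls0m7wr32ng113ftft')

This matches one or more of any character except [vtf] (captured); then the literal 's0', then 1 to 2 of a non-digit, then one or more of a non-whitespace character; then one of [25], then a character in [m-p], then optionally one of [2eg] (captured); then one or more of a character in [0-3].
Matches: at [4:19] match 'nls0m7wr32ng113', groups = ('nl', '2ng').
2 groups means the one result is a tuple of 2 captured strings — 1 here.

[('nl', '2ng')]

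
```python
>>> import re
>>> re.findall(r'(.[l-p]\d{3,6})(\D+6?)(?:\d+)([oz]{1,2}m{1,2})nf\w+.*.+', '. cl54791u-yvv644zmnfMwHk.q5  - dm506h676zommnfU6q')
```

[('cl54791', 'u-yvv6', 'zm')]

3 groups means the one result is a tuple of 3 captured strings — 1 here.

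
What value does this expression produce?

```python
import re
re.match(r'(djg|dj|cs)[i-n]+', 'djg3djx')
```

None

`re.match` won't scan ahead — the pattern has to work from the very first character.
Here the string doesn't start with a match, so the call returns None.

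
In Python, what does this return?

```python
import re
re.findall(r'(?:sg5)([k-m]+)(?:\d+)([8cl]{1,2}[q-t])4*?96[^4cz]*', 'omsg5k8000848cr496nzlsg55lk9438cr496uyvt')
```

[('k', 'cr')]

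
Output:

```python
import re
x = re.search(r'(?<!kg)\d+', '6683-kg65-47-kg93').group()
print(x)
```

The negative lookahead/lookbehind blocks any match where the forbidden context is present.
`search` walks the string left to right and returns the first match it finds.
The match spans [0:4] → '6683'.

6683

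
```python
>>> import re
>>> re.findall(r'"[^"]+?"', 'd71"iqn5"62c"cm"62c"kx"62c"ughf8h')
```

Walking the string: at [3:9] → '"iqn5"'; at [12:16] → '"cm"'; at [19:23] → '"kx"'.
Since nothing is captured, `findall` lists the 3 matched substrings directly.

['"iqn5"', '"cm"', '"kx"']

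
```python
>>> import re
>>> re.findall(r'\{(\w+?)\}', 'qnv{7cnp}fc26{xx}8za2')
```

['7cnp', 'xx']

One capturing group, so `findall` returns just the captured substring from each match — 2 in all.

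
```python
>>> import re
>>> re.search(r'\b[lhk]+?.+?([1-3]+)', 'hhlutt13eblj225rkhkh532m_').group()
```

With the lazy modifier that quantifier settles for the fewest repetitions that let the rest of the pattern succeed (the atoms after it are unaffected and can still be greedy).
The match spans [0:8] → 'hhlutt13'.

'hhlutt13'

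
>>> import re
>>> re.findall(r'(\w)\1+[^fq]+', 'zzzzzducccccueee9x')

`\1` is not a pattern — it's the concrete string captured by group 1, re-applied verbatim.
Matches: at [0:18] match 'zzzzzducccccueee9x', group 1 = 'z'.
With a single group, `findall` returns only what that group captured — 1 item.

['z']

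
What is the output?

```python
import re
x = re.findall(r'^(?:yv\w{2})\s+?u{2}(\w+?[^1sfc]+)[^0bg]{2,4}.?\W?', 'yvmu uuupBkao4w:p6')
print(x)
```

['upBkao4w:']

The pattern matches anchored at the start of the string; then the literal 'yv', then exactly 2 of a word character (non-capturing group); then one or more of whitespace (lazy), then exactly 2 of a literal 'u'; then one or more of a word character (lazy), then one or more of any character except [1sfc] (captured); then 2 to 4 of any character except [0bg], then optionally any character, then optionally a non-word character.
Matches: at [0:18] match 'yvmu uuupBkao4w:p6', group 1 = 'upBkao4w:'.
`findall` collects group 1 from the one match (1 total).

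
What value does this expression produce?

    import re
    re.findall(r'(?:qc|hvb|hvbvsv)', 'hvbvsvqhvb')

Alternation isn't longest-match — the leftmost alternative that fits at this position is chosen.
Scanning left to right: at [0:3] → 'hvb'; at [7:10] → 'hvb'.
`findall` yields the raw match text (2 of them) because the pattern has no groups.

['hvb', 'hvb']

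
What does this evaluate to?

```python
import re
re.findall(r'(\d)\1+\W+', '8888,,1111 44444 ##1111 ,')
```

`\1` has to match the exact text group 1 already captured.
With a single group, `findall` returns only what that group captured — 4 items.

['8', '1', '4', '1']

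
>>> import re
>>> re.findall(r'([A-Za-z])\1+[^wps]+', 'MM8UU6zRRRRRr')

After group 1 captures some text, `\1` only succeeds where that same text appears again.
Walking the string: at [0:13] match 'MM8UU6zRRRRRr', group 1 = 'M'.
Because there's exactly one group, `findall` drops the full match and keeps group 1 from the one hit.

['M']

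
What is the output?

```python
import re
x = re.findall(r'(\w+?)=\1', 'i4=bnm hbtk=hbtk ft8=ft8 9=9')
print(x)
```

['hbtk', 'ft8', '9']

A backreference is literal: `\1` must see the identical characters the first group matched.
Walking the string: at [7:16] match 'hbtk=hbtk', group 1 = 'hbtk'; at [17:24] match 'ft8=ft8', group 1 = 'ft8'; at [25:28] match '9=9', group 1 = '9'.
One capturing group, so `findall` returns just the captured substring from each match — 3 in all.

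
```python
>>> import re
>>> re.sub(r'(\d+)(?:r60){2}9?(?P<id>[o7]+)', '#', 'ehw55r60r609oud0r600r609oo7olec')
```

'ehw#ud0r600r609oo7olec'

Every occurrence is swapped for '#'.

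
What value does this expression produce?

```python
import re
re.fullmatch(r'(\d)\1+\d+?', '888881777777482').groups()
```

('8',)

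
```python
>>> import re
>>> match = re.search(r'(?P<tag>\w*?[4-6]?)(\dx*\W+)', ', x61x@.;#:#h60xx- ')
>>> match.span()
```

(2, 12)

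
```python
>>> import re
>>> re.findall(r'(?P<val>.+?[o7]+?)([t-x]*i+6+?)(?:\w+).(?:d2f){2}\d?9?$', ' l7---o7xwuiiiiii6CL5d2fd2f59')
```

This matches one or more of any character (lazy), then one or more of one of [o7] (lazy) (captured as 'val'); then zero or more of a character in [t-x], then one or more of the literal 'i', then one or more of the literal '6' (lazy) (captured); then one or more of a word character (non-capturing group); then any character, then the literal 'd2f' repeated 2 times; then optionally a digit, then optionally the literal '9'; then anchored at the end.
Scanning left to right: at [0:29] match ' l7---o7xwuiiiiii6CL5d2fd2f59', groups = (' l7---o7', 'xwuiiiiii6').
2 groups means the one result is a tuple of 2 captured strings — 1 here.

[(' l7---o7', 'xwuiiiiii6')]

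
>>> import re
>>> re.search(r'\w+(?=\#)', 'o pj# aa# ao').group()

The positive lookaround only admits positions where the adjacent text matches; those characters stay outside the span.
`search` walks the string left to right and returns the first match it finds.
The match spans [2:4] → 'pj'.

'pj'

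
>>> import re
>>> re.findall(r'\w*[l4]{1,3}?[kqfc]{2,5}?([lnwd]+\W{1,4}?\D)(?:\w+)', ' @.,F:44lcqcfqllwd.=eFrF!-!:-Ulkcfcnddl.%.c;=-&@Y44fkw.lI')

['llwd.=', 'nddl.%.', 'w.l']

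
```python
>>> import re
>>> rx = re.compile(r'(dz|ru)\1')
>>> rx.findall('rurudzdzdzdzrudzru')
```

After group 1 captures some text, `\1` only succeeds where that same text appears again.
One capturing group, so `findall` returns just the captured substring from each match — 3 in all.

['ru', 'dz', 'dz']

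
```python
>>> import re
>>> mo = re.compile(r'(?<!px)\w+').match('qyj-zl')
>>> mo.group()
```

'qyj'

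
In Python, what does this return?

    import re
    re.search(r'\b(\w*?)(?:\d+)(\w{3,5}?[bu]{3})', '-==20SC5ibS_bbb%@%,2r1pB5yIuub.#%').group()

'20SC5ibS_bbb'

This matches a word boundary (`\b`, zero-width); then zero or more of a word character (lazy) (captured); then one or more of a digit (non-capturing group); then 3 to 5 of a word character (lazy), then exactly 3 of one of [bu] (captured).
Unlike `match`, `search` isn't anchored — it looks for the pattern anywhere in the string.
The match spans [3:15] → '20SC5ibS_bbb'.
Captured: group 1 = '20SC', group 2 = 'ibS_bbb'.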